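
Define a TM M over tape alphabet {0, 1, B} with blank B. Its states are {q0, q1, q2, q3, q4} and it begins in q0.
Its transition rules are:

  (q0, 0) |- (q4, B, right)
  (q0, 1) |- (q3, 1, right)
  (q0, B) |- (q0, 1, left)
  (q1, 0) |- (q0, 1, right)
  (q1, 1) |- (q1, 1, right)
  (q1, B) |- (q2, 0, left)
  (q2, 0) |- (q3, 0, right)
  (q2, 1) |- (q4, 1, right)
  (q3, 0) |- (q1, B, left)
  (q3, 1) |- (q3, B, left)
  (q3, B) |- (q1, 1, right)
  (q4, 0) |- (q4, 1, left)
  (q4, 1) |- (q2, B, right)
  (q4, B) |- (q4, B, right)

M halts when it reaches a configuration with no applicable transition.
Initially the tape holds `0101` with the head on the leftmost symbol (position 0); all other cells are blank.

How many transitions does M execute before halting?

6

q0 | [0]101   read 0 → write B, move right, go to q4
q4 | B[1]01   read 1 → write B, move right, go to q2
q2 | BB[0]1   read 0 → write 0, move right, go to q3
q3 | BB0[1]   read 1 → write B, move left, go to q3
q3 | BB[0]B   read 0 → write B, move left, go to q1
q1 | B[B]BB   read B → write 0, move left, go to q2
q2 | [B]0BB
M halts after 6 transitions.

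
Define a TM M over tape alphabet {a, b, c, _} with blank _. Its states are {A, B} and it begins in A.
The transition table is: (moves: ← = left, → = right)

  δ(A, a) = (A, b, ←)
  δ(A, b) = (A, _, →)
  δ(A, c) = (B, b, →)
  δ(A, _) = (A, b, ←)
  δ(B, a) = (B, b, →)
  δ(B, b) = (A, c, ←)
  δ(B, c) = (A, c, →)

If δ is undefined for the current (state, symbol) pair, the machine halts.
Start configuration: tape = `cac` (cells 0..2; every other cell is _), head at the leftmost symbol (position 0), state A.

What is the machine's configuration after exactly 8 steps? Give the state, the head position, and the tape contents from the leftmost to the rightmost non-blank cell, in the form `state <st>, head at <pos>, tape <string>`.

state B, head at 4, tape bb_b

state=A head=0 tape=[c]ac__   (A,c)→(B,b,→)
state=B head=1 tape=b[a]c__   (B,a)→(B,b,→)
state=B head=2 tape=bb[c]__   (B,c)→(A,c,→)
state=A head=3 tape=bbc[_]_   (A,_)→(A,b,←)
state=A head=2 tape=bb[c]b_   (A,c)→(B,b,→)
state=B head=3 tape=bbb[b]_   (B,b)→(A,c,←)
state=A head=2 tape=bb[b]c_   (A,b)→(A,_,→)
state=A head=3 tape=bb_[c]_   (A,c)→(B,b,→)
state=B head=4 tape=bb_b[_]
After 8 steps: state B, head at 4, tape bb_b.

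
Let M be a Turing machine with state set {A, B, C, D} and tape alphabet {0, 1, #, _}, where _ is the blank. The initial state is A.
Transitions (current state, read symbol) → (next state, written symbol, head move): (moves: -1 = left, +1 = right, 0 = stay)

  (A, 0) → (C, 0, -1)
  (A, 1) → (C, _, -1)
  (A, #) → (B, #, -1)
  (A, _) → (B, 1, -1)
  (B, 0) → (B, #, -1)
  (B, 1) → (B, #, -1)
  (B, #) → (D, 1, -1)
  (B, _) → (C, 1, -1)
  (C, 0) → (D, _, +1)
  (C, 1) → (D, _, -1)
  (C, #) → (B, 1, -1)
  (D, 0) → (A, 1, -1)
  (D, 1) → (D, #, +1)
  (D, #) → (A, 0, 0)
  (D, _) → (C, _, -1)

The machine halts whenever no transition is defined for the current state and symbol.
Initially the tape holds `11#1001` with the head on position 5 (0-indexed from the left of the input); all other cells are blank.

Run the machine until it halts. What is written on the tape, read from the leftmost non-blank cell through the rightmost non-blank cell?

01#1111

state=A head=5 tape=_11#10[0]1   (A,0)→(C,0,-1)
state=C head=4 tape=_11#1[0]01   (C,0)→(D,_,+1)
state=D head=5 tape=_11#1_[0]1   (D,0)→(A,1,-1)
state=A head=4 tape=_11#1[_]11   (A,_)→(B,1,-1)
state=B head=3 tape=_11#[1]111   (B,1)→(B,#,-1)
state=B head=2 tape=_11[#]#111   (B,#)→(D,1,-1)
state=D head=1 tape=_1[1]1#111   (D,1)→(D,#,+1)
state=D head=2 tape=_1#[1]#111   (D,1)→(D,#,+1)
state=D head=3 tape=_1##[#]111   (D,#)→(A,0,0)
state=A head=3 tape=_1##[0]111   (A,0)→(C,0,-1)
state=C head=2 tape=_1#[#]0111   (C,#)→(B,1,-1)
state=B head=1 tape=_1[#]10111   (B,#)→(D,1,-1)
state=D head=0 tape=_[1]110111   (D,1)→(D,#,+1)
state=D head=1 tape=_#[1]10111   (D,1)→(D,#,+1)
state=D head=2 tape=_##[1]0111   (D,1)→(D,#,+1)
state=D head=3 tape=_###[0]111   (D,0)→(A,1,-1)
state=A head=2 tape=_##[#]1111   (A,#)→(B,#,-1)
state=B head=1 tape=_#[#]#1111   (B,#)→(D,1,-1)
state=D head=0 tape=_[#]1#1111   (D,#)→(A,0,0)
state=A head=0 tape=_[0]1#1111   (A,0)→(C,0,-1)
state=C head=-1 tape=[_]01#1111
The non-blank tape span at halt is 01#1111.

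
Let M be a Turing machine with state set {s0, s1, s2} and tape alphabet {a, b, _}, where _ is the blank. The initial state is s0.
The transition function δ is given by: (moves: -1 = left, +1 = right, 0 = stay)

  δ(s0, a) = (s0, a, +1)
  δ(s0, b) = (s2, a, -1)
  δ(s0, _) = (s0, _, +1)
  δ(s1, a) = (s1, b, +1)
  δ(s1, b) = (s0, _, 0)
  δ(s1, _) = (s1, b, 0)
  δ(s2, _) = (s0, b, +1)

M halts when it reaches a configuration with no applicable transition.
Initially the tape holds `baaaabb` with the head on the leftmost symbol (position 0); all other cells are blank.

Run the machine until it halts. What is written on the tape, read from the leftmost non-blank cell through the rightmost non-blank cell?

state=s0 head=0 tape=_[b]aaaabb   (s0,b)→(s2,a,-1)
state=s2 head=-1 tape=[_]aaaaabb   (s2,_)→(s0,b,+1)
state=s0 head=0 tape=b[a]aaaabb   (s0,a)→(s0,a,+1)
state=s0 head=1 tape=ba[a]aaabb   (s0,a)→(s0,a,+1)
state=s0 head=2 tape=baa[a]aabb   (s0,a)→(s0,a,+1)
state=s0 head=3 tape=baaa[a]abb   (s0,a)→(s0,a,+1)
state=s0 head=4 tape=baaaa[a]bb   (s0,a)→(s0,a,+1)
state=s0 head=5 tape=baaaaa[b]b   (s0,b)→(s2,a,-1)
state=s2 head=4 tape=baaaa[a]ab
The non-blank tape span at halt is baaaaaab.

baaaaaab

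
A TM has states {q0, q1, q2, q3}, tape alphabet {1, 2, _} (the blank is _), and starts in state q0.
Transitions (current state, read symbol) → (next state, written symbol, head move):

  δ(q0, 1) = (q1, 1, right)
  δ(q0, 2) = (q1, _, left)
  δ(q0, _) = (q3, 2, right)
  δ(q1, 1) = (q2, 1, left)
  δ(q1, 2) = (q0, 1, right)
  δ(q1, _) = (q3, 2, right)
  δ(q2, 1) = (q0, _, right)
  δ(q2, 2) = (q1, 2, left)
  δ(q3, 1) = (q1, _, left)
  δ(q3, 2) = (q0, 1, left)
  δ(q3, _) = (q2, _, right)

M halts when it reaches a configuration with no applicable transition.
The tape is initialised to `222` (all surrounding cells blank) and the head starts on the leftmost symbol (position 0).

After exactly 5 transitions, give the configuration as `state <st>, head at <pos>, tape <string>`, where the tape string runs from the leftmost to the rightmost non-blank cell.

state q3, head at 1, tape 2222

q0 | _[2]22   read 2 → write _, move left, go to q1
q1 | [_]_22   read _ → write 2, move right, go to q3
q3 | 2[_]22   read _ → write _, move right, go to q2
q2 | 2_[2]2   read 2 → write 2, move left, go to q1
q1 | 2[_]22   read _ → write 2, move right, go to q3
q3 | 22[2]2
After 5 steps: state q3, head at 1, tape 2222.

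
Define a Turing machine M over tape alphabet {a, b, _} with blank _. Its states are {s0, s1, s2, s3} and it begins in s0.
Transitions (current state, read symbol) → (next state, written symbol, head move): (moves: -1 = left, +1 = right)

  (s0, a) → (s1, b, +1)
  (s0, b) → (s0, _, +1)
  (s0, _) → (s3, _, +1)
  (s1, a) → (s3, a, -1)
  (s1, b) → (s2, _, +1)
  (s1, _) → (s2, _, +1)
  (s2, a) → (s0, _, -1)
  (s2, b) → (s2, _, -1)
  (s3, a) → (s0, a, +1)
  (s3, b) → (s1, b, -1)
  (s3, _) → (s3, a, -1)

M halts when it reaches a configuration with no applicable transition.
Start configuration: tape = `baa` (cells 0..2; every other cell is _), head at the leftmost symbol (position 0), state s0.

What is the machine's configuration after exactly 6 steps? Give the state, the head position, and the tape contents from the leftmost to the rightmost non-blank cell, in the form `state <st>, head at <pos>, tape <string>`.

state s2, head at 0, tape a

s0 | [b]aa   read b → write _, move +1, go to s0
s0 | _[a]a   read a → write b, move +1, go to s1
s1 | _b[a]   read a → write a, move -1, go to s3
s3 | _[b]a   read b → write b, move -1, go to s1
s1 | [_]ba   read _ → write _, move +1, go to s2
s2 | _[b]a   read b → write _, move -1, go to s2
s2 | [_]_a
After 6 steps: state s2, head at 0, tape a.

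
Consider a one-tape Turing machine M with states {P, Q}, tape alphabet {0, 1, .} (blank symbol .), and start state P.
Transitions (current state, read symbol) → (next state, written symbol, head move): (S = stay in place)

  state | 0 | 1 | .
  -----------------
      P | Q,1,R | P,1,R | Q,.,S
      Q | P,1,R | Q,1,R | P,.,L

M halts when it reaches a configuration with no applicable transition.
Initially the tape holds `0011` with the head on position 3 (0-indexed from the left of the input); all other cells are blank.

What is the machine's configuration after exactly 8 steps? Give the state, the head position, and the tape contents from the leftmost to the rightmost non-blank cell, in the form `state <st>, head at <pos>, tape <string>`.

state=P head=3 tape=001[1].   (P,1)→(P,1,R)
state=P head=4 tape=0011[.]   (P,.)→(Q,.,S)
state=Q head=4 tape=0011[.]   (Q,.)→(P,.,L)
state=P head=3 tape=001[1].   (P,1)→(P,1,R)
state=P head=4 tape=0011[.]   (P,.)→(Q,.,S)
state=Q head=4 tape=0011[.]   (Q,.)→(P,.,L)
state=P head=3 tape=001[1].   (P,1)→(P,1,R)
state=P head=4 tape=0011[.]   (P,.)→(Q,.,S)
state=Q head=4 tape=0011[.]
After 8 steps: state Q, head at 4, tape 0011.

state Q, head at 4, tape 0011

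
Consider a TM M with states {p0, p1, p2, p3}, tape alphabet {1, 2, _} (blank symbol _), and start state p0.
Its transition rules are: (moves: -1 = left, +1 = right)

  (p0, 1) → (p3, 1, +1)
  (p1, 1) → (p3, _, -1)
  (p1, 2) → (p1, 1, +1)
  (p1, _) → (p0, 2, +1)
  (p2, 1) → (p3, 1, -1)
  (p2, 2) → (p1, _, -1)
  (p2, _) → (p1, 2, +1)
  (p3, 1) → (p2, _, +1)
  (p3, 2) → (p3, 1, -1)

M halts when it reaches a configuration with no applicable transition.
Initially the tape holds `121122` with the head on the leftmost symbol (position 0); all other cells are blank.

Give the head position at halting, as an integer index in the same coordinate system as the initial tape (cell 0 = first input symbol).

state=p0 head=0 tape=[1]21122   (p0,1)→(p3,1,+1)
state=p3 head=1 tape=1[2]1122   (p3,2)→(p3,1,-1)
state=p3 head=0 tape=[1]11122   (p3,1)→(p2,_,+1)
state=p2 head=1 tape=_[1]1122   (p2,1)→(p3,1,-1)
state=p3 head=0 tape=[_]11122
At halt the head is at cell 0.

0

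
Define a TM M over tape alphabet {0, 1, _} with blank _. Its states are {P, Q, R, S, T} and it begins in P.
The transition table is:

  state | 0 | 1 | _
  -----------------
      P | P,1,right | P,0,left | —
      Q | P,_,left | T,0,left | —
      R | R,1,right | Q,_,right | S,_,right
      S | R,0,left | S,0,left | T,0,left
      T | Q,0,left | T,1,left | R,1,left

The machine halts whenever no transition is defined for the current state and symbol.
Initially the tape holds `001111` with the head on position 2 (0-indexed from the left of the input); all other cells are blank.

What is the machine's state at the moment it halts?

P | _00[1]111   read 1 → write 0, move left, go to P
P | _0[0]0111   read 0 → write 1, move right, go to P
P | _01[0]111   read 0 → write 1, move right, go to P
P | _011[1]11   read 1 → write 0, move left, go to P
P | _01[1]011   read 1 → write 0, move left, go to P
P | _0[1]0011   read 1 → write 0, move left, go to P
P | _[0]00011   read 0 → write 1, move right, go to P
P | _1[0]0011   read 0 → write 1, move right, go to P
P | _11[0]011   read 0 → write 1, move right, go to P
P | _111[0]11   read 0 → write 1, move right, go to P
P | _1111[1]1   read 1 → write 0, move left, go to P
P | _111[1]01   read 1 → write 0, move left, go to P
P | _11[1]001   read 1 → write 0, move left, go to P
P | _1[1]0001   read 1 → write 0, move left, go to P
P | _[1]00001   read 1 → write 0, move left, go to P
P | [_]000001
No transition is defined for (P, _); M halts in state P.

P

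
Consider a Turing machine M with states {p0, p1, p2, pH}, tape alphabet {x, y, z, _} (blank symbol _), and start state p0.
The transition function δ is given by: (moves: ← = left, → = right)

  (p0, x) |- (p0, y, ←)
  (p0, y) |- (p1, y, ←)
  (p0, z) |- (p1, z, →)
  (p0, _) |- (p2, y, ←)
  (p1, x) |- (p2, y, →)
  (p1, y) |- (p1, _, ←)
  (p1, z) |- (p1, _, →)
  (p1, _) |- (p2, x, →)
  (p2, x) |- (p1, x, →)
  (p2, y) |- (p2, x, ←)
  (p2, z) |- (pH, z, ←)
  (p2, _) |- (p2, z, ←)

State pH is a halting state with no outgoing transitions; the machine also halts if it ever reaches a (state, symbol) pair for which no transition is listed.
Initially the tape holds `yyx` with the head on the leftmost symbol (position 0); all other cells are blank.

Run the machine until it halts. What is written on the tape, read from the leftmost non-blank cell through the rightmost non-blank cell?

state=p0 head=0 tape=_[y]yx_   (p0,y)→(p1,y,←)
state=p1 head=-1 tape=[_]yyx_   (p1,_)→(p2,x,→)
state=p2 head=0 tape=x[y]yx_   (p2,y)→(p2,x,←)
state=p2 head=-1 tape=[x]xyx_   (p2,x)→(p1,x,→)
state=p1 head=0 tape=x[x]yx_   (p1,x)→(p2,y,→)
state=p2 head=1 tape=xy[y]x_   (p2,y)→(p2,x,←)
state=p2 head=0 tape=x[y]xx_   (p2,y)→(p2,x,←)
state=p2 head=-1 tape=[x]xxx_   (p2,x)→(p1,x,→)
state=p1 head=0 tape=x[x]xx_   (p1,x)→(p2,y,→)
state=p2 head=1 tape=xy[x]x_   (p2,x)→(p1,x,→)
state=p1 head=2 tape=xyx[x]_   (p1,x)→(p2,y,→)
state=p2 head=3 tape=xyxy[_]   (p2,_)→(p2,z,←)
state=p2 head=2 tape=xyx[y]z   (p2,y)→(p2,x,←)
state=p2 head=1 tape=xy[x]xz   (p2,x)→(p1,x,→)
state=p1 head=2 tape=xyx[x]z   (p1,x)→(p2,y,→)
state=p2 head=3 tape=xyxy[z]   (p2,z)→(pH,z,←)
state=pH head=2 tape=xyx[y]z
The non-blank tape span at halt is xyxyz.

xyxyz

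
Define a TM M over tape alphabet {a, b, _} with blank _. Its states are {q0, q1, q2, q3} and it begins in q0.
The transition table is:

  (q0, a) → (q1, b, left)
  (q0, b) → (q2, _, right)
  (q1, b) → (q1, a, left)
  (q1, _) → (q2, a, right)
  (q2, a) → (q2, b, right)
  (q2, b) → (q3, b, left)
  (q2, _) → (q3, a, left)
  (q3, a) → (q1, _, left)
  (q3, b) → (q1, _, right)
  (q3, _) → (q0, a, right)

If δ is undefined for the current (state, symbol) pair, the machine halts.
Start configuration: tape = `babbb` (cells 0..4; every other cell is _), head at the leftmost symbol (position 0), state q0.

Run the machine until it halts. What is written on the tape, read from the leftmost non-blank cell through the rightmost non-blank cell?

q0 | [b]abbb_   read b → write _, move right, go to q2
q2 | _[a]bbb_   read a → write b, move right, go to q2
q2 | _b[b]bb_   read b → write b, move left, go to q3
q3 | _[b]bbb_   read b → write _, move right, go to q1
q1 | __[b]bb_   read b → write a, move left, go to q1
q1 | _[_]abb_   read _ → write a, move right, go to q2
q2 | _a[a]bb_   read a → write b, move right, go to q2
q2 | _ab[b]b_   read b → write b, move left, go to q3
q3 | _a[b]bb_   read b → write _, move right, go to q1
q1 | _a_[b]b_   read b → write a, move left, go to q1
q1 | _a[_]ab_   read _ → write a, move right, go to q2
q2 | _aa[a]b_   read a → write b, move right, go to q2
q2 | _aab[b]_   read b → write b, move left, go to q3
q3 | _aa[b]b_   read b → write _, move right, go to q1
q1 | _aa_[b]_   read b → write a, move left, go to q1
q1 | _aa[_]a_   read _ → write a, move right, go to q2
q2 | _aaa[a]_   read a → write b, move right, go to q2
q2 | _aaab[_]   read _ → write a, move left, go to q3
q3 | _aaa[b]a   read b → write _, move right, go to q1
q1 | _aaa_[a]
The non-blank tape span at halt is aaa_a.

aaa_a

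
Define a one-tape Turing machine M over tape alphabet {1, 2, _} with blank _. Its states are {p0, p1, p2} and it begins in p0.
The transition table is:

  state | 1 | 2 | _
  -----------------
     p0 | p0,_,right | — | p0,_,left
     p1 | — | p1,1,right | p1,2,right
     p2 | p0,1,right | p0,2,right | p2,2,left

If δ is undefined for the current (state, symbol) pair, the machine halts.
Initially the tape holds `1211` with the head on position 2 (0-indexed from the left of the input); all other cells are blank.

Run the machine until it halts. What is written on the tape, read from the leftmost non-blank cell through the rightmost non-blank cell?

state=p0 head=2 tape=12[1]1_   (p0,1)→(p0,_,right)
state=p0 head=3 tape=12_[1]_   (p0,1)→(p0,_,right)
state=p0 head=4 tape=12__[_]   (p0,_)→(p0,_,left)
state=p0 head=3 tape=12_[_]_   (p0,_)→(p0,_,left)
state=p0 head=2 tape=12[_]__   (p0,_)→(p0,_,left)
state=p0 head=1 tape=1[2]___
The non-blank tape span at halt is 12.

12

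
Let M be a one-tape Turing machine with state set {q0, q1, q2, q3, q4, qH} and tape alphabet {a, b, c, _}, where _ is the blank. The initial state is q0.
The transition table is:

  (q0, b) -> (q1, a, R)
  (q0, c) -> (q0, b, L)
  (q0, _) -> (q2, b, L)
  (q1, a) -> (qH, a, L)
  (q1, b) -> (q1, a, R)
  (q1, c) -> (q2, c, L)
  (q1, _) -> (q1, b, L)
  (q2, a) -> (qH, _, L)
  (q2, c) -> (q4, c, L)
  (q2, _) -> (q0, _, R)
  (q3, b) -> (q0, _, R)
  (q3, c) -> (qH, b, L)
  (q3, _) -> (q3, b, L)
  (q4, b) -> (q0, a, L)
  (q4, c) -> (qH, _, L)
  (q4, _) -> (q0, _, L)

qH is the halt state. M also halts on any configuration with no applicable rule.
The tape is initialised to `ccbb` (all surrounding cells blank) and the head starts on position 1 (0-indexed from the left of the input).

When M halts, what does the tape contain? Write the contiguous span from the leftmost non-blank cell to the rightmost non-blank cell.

aaaaab

state=q0 head=1 tape=__c[c]bb_   (q0,c)→(q0,b,L)
state=q0 head=0 tape=__[c]bbb_   (q0,c)→(q0,b,L)
state=q0 head=-1 tape=_[_]bbbb_   (q0,_)→(q2,b,L)
state=q2 head=-2 tape=[_]bbbbb_   (q2,_)→(q0,_,R)
state=q0 head=-1 tape=_[b]bbbb_   (q0,b)→(q1,a,R)
state=q1 head=0 tape=_a[b]bbb_   (q1,b)→(q1,a,R)
state=q1 head=1 tape=_aa[b]bb_   (q1,b)→(q1,a,R)
state=q1 head=2 tape=_aaa[b]b_   (q1,b)→(q1,a,R)
state=q1 head=3 tape=_aaaa[b]_   (q1,b)→(q1,a,R)
state=q1 head=4 tape=_aaaaa[_]   (q1,_)→(q1,b,L)
state=q1 head=3 tape=_aaaa[a]b   (q1,a)→(qH,a,L)
state=qH head=2 tape=_aaa[a]ab
The non-blank tape span at halt is aaaaab.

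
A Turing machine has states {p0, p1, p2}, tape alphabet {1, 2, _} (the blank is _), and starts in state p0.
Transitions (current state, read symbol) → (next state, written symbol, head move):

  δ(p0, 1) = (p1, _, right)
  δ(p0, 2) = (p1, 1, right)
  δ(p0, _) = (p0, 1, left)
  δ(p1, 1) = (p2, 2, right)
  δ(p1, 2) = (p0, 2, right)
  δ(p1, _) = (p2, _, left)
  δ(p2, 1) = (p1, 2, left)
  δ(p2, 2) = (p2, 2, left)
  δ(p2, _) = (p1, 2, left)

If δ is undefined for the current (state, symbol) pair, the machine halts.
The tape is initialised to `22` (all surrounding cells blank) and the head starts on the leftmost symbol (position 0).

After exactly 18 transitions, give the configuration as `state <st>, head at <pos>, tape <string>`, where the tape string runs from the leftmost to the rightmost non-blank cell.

state=p0 head=0 tape=[2]2___   (p0,2)→(p1,1,right)
state=p1 head=1 tape=1[2]___   (p1,2)→(p0,2,right)
state=p0 head=2 tape=12[_]__   (p0,_)→(p0,1,left)
state=p0 head=1 tape=1[2]1__   (p0,2)→(p1,1,right)
state=p1 head=2 tape=11[1]__   (p1,1)→(p2,2,right)
state=p2 head=3 tape=112[_]_   (p2,_)→(p1,2,left)
state=p1 head=2 tape=11[2]2_   (p1,2)→(p0,2,right)
state=p0 head=3 tape=112[2]_   (p0,2)→(p1,1,right)
state=p1 head=4 tape=1121[_]   (p1,_)→(p2,_,left)
state=p2 head=3 tape=112[1]_   (p2,1)→(p1,2,left)
state=p1 head=2 tape=11[2]2_   (p1,2)→(p0,2,right)
state=p0 head=3 tape=112[2]_   (p0,2)→(p1,1,right)
state=p1 head=4 tape=1121[_]   (p1,_)→(p2,_,left)
state=p2 head=3 tape=112[1]_   (p2,1)→(p1,2,left)
state=p1 head=2 tape=11[2]2_   (p1,2)→(p0,2,right)
state=p0 head=3 tape=112[2]_   (p0,2)→(p1,1,right)
state=p1 head=4 tape=1121[_]   (p1,_)→(p2,_,left)
state=p2 head=3 tape=112[1]_   (p2,1)→(p1,2,left)
state=p1 head=2 tape=11[2]2_
After 18 steps: state p1, head at 2, tape 1122.

state p1, head at 2, tape 1122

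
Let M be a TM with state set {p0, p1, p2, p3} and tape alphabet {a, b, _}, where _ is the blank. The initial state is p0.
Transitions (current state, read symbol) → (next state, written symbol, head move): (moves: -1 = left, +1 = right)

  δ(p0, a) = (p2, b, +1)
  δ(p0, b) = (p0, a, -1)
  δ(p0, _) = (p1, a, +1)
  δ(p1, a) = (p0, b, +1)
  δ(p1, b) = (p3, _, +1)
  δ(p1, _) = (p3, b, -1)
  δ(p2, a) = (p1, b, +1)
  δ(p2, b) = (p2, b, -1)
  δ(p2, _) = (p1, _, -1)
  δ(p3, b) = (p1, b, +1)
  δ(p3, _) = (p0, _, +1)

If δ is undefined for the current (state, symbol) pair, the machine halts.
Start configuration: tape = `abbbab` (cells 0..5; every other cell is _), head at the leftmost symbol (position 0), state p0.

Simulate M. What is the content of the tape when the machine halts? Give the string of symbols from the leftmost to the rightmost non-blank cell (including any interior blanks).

aba_babbb__ab

state=p0 head=0 tape=___[a]bbbab____   (p0,a)→(p2,b,+1)
state=p2 head=1 tape=___b[b]bbab____   (p2,b)→(p2,b,-1)
state=p2 head=0 tape=___[b]bbbab____   (p2,b)→(p2,b,-1)
state=p2 head=-1 tape=__[_]bbbbab____   (p2,_)→(p1,_,-1)
state=p1 head=-2 tape=_[_]_bbbbab____   (p1,_)→(p3,b,-1)
state=p3 head=-3 tape=[_]b_bbbbab____   (p3,_)→(p0,_,+1)
state=p0 head=-2 tape=_[b]_bbbbab____   (p0,b)→(p0,a,-1)
state=p0 head=-3 tape=[_]a_bbbbab____   (p0,_)→(p1,a,+1)
state=p1 head=-2 tape=a[a]_bbbbab____   (p1,a)→(p0,b,+1)
state=p0 head=-1 tape=ab[_]bbbbab____   (p0,_)→(p1,a,+1)
state=p1 head=0 tape=aba[b]bbbab____   (p1,b)→(p3,_,+1)
state=p3 head=1 tape=aba_[b]bbab____   (p3,b)→(p1,b,+1)
state=p1 head=2 tape=aba_b[b]bab____   (p1,b)→(p3,_,+1)
state=p3 head=3 tape=aba_b_[b]ab____   (p3,b)→(p1,b,+1)
state=p1 head=4 tape=aba_b_b[a]b____   (p1,a)→(p0,b,+1)
state=p0 head=5 tape=aba_b_bb[b]____   (p0,b)→(p0,a,-1)
state=p0 head=4 tape=aba_b_b[b]a____   (p0,b)→(p0,a,-1)
state=p0 head=3 tape=aba_b_[b]aa____   (p0,b)→(p0,a,-1)
state=p0 head=2 tape=aba_b[_]aaa____   (p0,_)→(p1,a,+1)
state=p1 head=3 tape=aba_ba[a]aa____   (p1,a)→(p0,b,+1)
state=p0 head=4 tape=aba_bab[a]a____   (p0,a)→(p2,b,+1)
state=p2 head=5 tape=aba_babb[a]____   (p2,a)→(p1,b,+1)
state=p1 head=6 tape=aba_babbb[_]___   (p1,_)→(p3,b,-1)
state=p3 head=5 tape=aba_babb[b]b___   (p3,b)→(p1,b,+1)
state=p1 head=6 tape=aba_babbb[b]___   (p1,b)→(p3,_,+1)
state=p3 head=7 tape=aba_babbb_[_]__   (p3,_)→(p0,_,+1)
state=p0 head=8 tape=aba_babbb__[_]_   (p0,_)→(p1,a,+1)
state=p1 head=9 tape=aba_babbb__a[_]   (p1,_)→(p3,b,-1)
state=p3 head=8 tape=aba_babbb__[a]b
The non-blank tape span at halt is aba_babbb__ab.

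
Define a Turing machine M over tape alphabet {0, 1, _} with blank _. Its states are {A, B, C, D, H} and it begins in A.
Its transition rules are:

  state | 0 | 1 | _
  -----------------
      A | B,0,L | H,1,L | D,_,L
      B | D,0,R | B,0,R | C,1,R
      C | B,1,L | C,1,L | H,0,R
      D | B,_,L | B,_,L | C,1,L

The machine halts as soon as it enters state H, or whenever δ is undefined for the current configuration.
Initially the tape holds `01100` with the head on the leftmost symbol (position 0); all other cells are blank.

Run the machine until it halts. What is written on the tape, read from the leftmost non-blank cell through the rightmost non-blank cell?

state=A head=0 tape=___[0]1100   (A,0)→(B,0,L)
state=B head=-1 tape=__[_]01100   (B,_)→(C,1,R)
state=C head=0 tape=__1[0]1100   (C,0)→(B,1,L)
state=B head=-1 tape=__[1]11100   (B,1)→(B,0,R)
state=B head=0 tape=__0[1]1100   (B,1)→(B,0,R)
state=B head=1 tape=__00[1]100   (B,1)→(B,0,R)
state=B head=2 tape=__000[1]00   (B,1)→(B,0,R)
state=B head=3 tape=__0000[0]0   (B,0)→(D,0,R)
state=D head=4 tape=__00000[0]   (D,0)→(B,_,L)
state=B head=3 tape=__0000[0]_   (B,0)→(D,0,R)
state=D head=4 tape=__00000[_]   (D,_)→(C,1,L)
state=C head=3 tape=__0000[0]1   (C,0)→(B,1,L)
state=B head=2 tape=__000[0]11   (B,0)→(D,0,R)
state=D head=3 tape=__0000[1]1   (D,1)→(B,_,L)
state=B head=2 tape=__000[0]_1   (B,0)→(D,0,R)
state=D head=3 tape=__0000[_]1   (D,_)→(C,1,L)
state=C head=2 tape=__000[0]11   (C,0)→(B,1,L)
state=B head=1 tape=__00[0]111   (B,0)→(D,0,R)
state=D head=2 tape=__000[1]11   (D,1)→(B,_,L)
state=B head=1 tape=__00[0]_11   (B,0)→(D,0,R)
state=D head=2 tape=__000[_]11   (D,_)→(C,1,L)
state=C head=1 tape=__00[0]111   (C,0)→(B,1,L)
state=B head=0 tape=__0[0]1111   (B,0)→(D,0,R)
state=D head=1 tape=__00[1]111   (D,1)→(B,_,L)
state=B head=0 tape=__0[0]_111   (B,0)→(D,0,R)
state=D head=1 tape=__00[_]111   (D,_)→(C,1,L)
state=C head=0 tape=__0[0]1111   (C,0)→(B,1,L)
state=B head=-1 tape=__[0]11111   (B,0)→(D,0,R)
state=D head=0 tape=__0[1]1111   (D,1)→(B,_,L)
state=B head=-1 tape=__[0]_1111   (B,0)→(D,0,R)
state=D head=0 tape=__0[_]1111   (D,_)→(C,1,L)
state=C head=-1 tape=__[0]11111   (C,0)→(B,1,L)
state=B head=-2 tape=_[_]111111   (B,_)→(C,1,R)
state=C head=-1 tape=_1[1]11111   (C,1)→(C,1,L)
state=C head=-2 tape=_[1]111111   (C,1)→(C,1,L)
state=C head=-3 tape=[_]1111111   (C,_)→(H,0,R)
state=H head=-2 tape=0[1]111111
The non-blank tape span at halt is 01111111.

01111111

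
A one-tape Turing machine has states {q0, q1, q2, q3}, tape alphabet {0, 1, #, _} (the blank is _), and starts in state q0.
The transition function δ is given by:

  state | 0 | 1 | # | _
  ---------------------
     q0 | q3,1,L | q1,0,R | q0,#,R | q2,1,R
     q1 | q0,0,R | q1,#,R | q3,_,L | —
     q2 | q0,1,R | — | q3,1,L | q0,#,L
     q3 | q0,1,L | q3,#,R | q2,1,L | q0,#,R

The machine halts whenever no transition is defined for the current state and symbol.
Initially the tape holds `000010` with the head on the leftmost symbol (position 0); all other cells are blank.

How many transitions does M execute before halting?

33

state=q0 head=0 tape=___[0]00010__   (q0,0)→(q3,1,L)
state=q3 head=-1 tape=__[_]100010__   (q3,_)→(q0,#,R)
state=q0 head=0 tape=__#[1]00010__   (q0,1)→(q1,0,R)
state=q1 head=1 tape=__#0[0]0010__   (q1,0)→(q0,0,R)
state=q0 head=2 tape=__#00[0]010__   (q0,0)→(q3,1,L)
state=q3 head=1 tape=__#0[0]1010__   (q3,0)→(q0,1,L)
state=q0 head=0 tape=__#[0]11010__   (q0,0)→(q3,1,L)
state=q3 head=-1 tape=__[#]111010__   (q3,#)→(q2,1,L)
state=q2 head=-2 tape=_[_]1111010__   (q2,_)→(q0,#,L)
state=q0 head=-3 tape=[_]#1111010__   (q0,_)→(q2,1,R)
state=q2 head=-2 tape=1[#]1111010__   (q2,#)→(q3,1,L)
state=q3 head=-3 tape=[1]11111010__   (q3,1)→(q3,#,R)
state=q3 head=-2 tape=#[1]1111010__   (q3,1)→(q3,#,R)
state=q3 head=-1 tape=##[1]111010__   (q3,1)→(q3,#,R)
state=q3 head=0 tape=###[1]11010__   (q3,1)→(q3,#,R)
state=q3 head=1 tape=####[1]1010__   (q3,1)→(q3,#,R)
state=q3 head=2 tape=#####[1]010__   (q3,1)→(q3,#,R)
state=q3 head=3 tape=######[0]10__   (q3,0)→(q0,1,L)
state=q0 head=2 tape=#####[#]110__   (q0,#)→(q0,#,R)
state=q0 head=3 tape=######[1]10__   (q0,1)→(q1,0,R)
state=q1 head=4 tape=######0[1]0__   (q1,1)→(q1,#,R)
state=q1 head=5 tape=######0#[0]__   (q1,0)→(q0,0,R)
state=q0 head=6 tape=######0#0[_]_   (q0,_)→(q2,1,R)
state=q2 head=7 tape=######0#01[_]   (q2,_)→(q0,#,L)
state=q0 head=6 tape=######0#0[1]#   (q0,1)→(q1,0,R)
state=q1 head=7 tape=######0#00[#]   (q1,#)→(q3,_,L)
state=q3 head=6 tape=######0#0[0]_   (q3,0)→(q0,1,L)
state=q0 head=5 tape=######0#[0]1_   (q0,0)→(q3,1,L)
state=q3 head=4 tape=######0[#]11_   (q3,#)→(q2,1,L)
state=q2 head=3 tape=######[0]111_   (q2,0)→(q0,1,R)
state=q0 head=4 tape=######1[1]11_   (q0,1)→(q1,0,R)
state=q1 head=5 tape=######10[1]1_   (q1,1)→(q1,#,R)
state=q1 head=6 tape=######10#[1]_   (q1,1)→(q1,#,R)
state=q1 head=7 tape=######10##[_]
M halts after 33 transitions.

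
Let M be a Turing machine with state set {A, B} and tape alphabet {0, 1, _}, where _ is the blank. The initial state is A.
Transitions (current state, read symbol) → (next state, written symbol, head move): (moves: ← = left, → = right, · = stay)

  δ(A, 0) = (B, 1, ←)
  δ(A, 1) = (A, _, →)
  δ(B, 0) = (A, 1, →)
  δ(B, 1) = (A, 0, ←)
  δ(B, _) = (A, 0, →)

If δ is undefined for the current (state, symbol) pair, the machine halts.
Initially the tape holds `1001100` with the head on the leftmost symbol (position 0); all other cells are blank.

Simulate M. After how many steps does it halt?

state=A head=0 tape=[1]001100_   (A,1)→(A,_,→)
state=A head=1 tape=_[0]01100_   (A,0)→(B,1,←)
state=B head=0 tape=[_]101100_   (B,_)→(A,0,→)
state=A head=1 tape=0[1]01100_   (A,1)→(A,_,→)
state=A head=2 tape=0_[0]1100_   (A,0)→(B,1,←)
state=B head=1 tape=0[_]11100_   (B,_)→(A,0,→)
state=A head=2 tape=00[1]1100_   (A,1)→(A,_,→)
state=A head=3 tape=00_[1]100_   (A,1)→(A,_,→)
state=A head=4 tape=00__[1]00_   (A,1)→(A,_,→)
state=A head=5 tape=00___[0]0_   (A,0)→(B,1,←)
state=B head=4 tape=00__[_]10_   (B,_)→(A,0,→)
state=A head=5 tape=00__0[1]0_   (A,1)→(A,_,→)
state=A head=6 tape=00__0_[0]_   (A,0)→(B,1,←)
state=B head=5 tape=00__0[_]1_   (B,_)→(A,0,→)
state=A head=6 tape=00__00[1]_   (A,1)→(A,_,→)
state=A head=7 tape=00__00_[_]
M halts after 15 transitions.

15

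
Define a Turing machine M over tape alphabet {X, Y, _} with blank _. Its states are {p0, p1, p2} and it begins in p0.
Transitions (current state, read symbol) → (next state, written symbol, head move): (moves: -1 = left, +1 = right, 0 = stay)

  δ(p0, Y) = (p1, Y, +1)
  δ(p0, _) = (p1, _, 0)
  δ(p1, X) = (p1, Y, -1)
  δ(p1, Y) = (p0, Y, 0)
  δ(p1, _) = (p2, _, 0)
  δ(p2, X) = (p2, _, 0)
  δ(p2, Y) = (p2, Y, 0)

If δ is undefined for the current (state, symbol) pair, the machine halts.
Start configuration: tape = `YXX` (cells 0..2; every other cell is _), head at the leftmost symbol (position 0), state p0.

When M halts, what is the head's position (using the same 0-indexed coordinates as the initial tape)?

3

p0 | [Y]XX_   read Y → write Y, move +1, go to p1
p1 | Y[X]X_   read X → write Y, move -1, go to p1
p1 | [Y]YX_   read Y → write Y, move 0, go to p0
p0 | [Y]YX_   read Y → write Y, move +1, go to p1
p1 | Y[Y]X_   read Y → write Y, move 0, go to p0
p0 | Y[Y]X_   read Y → write Y, move +1, go to p1
p1 | YY[X]_   read X → write Y, move -1, go to p1
p1 | Y[Y]Y_   read Y → write Y, move 0, go to p0
p0 | Y[Y]Y_   read Y → write Y, move +1, go to p1
p1 | YY[Y]_   read Y → write Y, move 0, go to p0
p0 | YY[Y]_   read Y → write Y, move +1, go to p1
p1 | YYY[_]   read _ → write _, move 0, go to p2
p2 | YYY[_]
At halt the head is at cell 3.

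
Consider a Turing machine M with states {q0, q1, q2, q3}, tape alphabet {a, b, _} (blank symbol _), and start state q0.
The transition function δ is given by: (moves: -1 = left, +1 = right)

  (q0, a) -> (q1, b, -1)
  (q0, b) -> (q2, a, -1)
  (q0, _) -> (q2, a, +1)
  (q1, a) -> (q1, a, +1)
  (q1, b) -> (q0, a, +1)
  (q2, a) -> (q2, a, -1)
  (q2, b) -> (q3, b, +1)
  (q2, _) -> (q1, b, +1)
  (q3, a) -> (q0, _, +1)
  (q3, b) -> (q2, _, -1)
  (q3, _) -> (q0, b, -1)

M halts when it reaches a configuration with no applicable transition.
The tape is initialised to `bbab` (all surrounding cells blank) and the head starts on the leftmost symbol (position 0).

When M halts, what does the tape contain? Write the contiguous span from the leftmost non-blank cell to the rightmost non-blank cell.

q0 | _[b]bab   read b → write a, move -1, go to q2
q2 | [_]abab   read _ → write b, move +1, go to q1
q1 | b[a]bab   read a → write a, move +1, go to q1
q1 | ba[b]ab   read b → write a, move +1, go to q0
q0 | baa[a]b   read a → write b, move -1, go to q1
q1 | ba[a]bb   read a → write a, move +1, go to q1
q1 | baa[b]b   read b → write a, move +1, go to q0
q0 | baaa[b]   read b → write a, move -1, go to q2
q2 | baa[a]a   read a → write a, move -1, go to q2
q2 | ba[a]aa   read a → write a, move -1, go to q2
q2 | b[a]aaa   read a → write a, move -1, go to q2
q2 | [b]aaaa   read b → write b, move +1, go to q3
q3 | b[a]aaa   read a → write _, move +1, go to q0
q0 | b_[a]aa   read a → write b, move -1, go to q1
q1 | b[_]baa
The non-blank tape span at halt is b_baa.

b_baa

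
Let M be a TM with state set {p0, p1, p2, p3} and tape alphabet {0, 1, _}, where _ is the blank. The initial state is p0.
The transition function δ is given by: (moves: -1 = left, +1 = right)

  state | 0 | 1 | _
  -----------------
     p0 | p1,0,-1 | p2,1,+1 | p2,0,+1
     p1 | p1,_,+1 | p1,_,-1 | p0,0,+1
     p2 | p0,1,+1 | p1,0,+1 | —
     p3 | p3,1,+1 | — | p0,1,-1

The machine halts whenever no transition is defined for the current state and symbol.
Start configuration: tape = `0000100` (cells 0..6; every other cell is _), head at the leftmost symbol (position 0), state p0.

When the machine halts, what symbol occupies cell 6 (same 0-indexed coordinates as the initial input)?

state=p0 head=0 tape=_[0]000100___   (p0,0)→(p1,0,-1)
state=p1 head=-1 tape=[_]0000100___   (p1,_)→(p0,0,+1)
state=p0 head=0 tape=0[0]000100___   (p0,0)→(p1,0,-1)
state=p1 head=-1 tape=[0]0000100___   (p1,0)→(p1,_,+1)
state=p1 head=0 tape=_[0]000100___   (p1,0)→(p1,_,+1)
state=p1 head=1 tape=__[0]00100___   (p1,0)→(p1,_,+1)
state=p1 head=2 tape=___[0]0100___   (p1,0)→(p1,_,+1)
state=p1 head=3 tape=____[0]100___   (p1,0)→(p1,_,+1)
state=p1 head=4 tape=_____[1]00___   (p1,1)→(p1,_,-1)
state=p1 head=3 tape=____[_]_00___   (p1,_)→(p0,0,+1)
state=p0 head=4 tape=____0[_]00___   (p0,_)→(p2,0,+1)
state=p2 head=5 tape=____00[0]0___   (p2,0)→(p0,1,+1)
state=p0 head=6 tape=____001[0]___   (p0,0)→(p1,0,-1)
state=p1 head=5 tape=____00[1]0___   (p1,1)→(p1,_,-1)
state=p1 head=4 tape=____0[0]_0___   (p1,0)→(p1,_,+1)
state=p1 head=5 tape=____0_[_]0___   (p1,_)→(p0,0,+1)
state=p0 head=6 tape=____0_0[0]___   (p0,0)→(p1,0,-1)
state=p1 head=5 tape=____0_[0]0___   (p1,0)→(p1,_,+1)
state=p1 head=6 tape=____0__[0]___   (p1,0)→(p1,_,+1)
state=p1 head=7 tape=____0___[_]__   (p1,_)→(p0,0,+1)
state=p0 head=8 tape=____0___0[_]_   (p0,_)→(p2,0,+1)
state=p2 head=9 tape=____0___00[_]
Cell 6 holds _ when M halts.

_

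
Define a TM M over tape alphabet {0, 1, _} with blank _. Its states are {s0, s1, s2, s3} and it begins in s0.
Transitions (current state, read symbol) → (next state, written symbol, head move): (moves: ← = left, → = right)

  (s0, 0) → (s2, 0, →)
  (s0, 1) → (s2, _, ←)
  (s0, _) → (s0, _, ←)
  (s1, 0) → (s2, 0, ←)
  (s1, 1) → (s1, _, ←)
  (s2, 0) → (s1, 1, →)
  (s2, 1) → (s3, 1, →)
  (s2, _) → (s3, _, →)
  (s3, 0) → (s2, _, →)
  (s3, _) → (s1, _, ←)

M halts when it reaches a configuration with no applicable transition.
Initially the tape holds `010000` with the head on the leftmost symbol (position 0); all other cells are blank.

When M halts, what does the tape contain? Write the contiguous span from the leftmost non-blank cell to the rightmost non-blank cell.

01_1_1

s0 | [0]10000_   read 0 → write 0, move →, go to s2
s2 | 0[1]0000_   read 1 → write 1, move →, go to s3
s3 | 01[0]000_   read 0 → write _, move →, go to s2
s2 | 01_[0]00_   read 0 → write 1, move →, go to s1
s1 | 01_1[0]0_   read 0 → write 0, move ←, go to s2
s2 | 01_[1]00_   read 1 → write 1, move →, go to s3
s3 | 01_1[0]0_   read 0 → write _, move →, go to s2
s2 | 01_1_[0]_   read 0 → write 1, move →, go to s1
s1 | 01_1_1[_]
The non-blank tape span at halt is 01_1_1.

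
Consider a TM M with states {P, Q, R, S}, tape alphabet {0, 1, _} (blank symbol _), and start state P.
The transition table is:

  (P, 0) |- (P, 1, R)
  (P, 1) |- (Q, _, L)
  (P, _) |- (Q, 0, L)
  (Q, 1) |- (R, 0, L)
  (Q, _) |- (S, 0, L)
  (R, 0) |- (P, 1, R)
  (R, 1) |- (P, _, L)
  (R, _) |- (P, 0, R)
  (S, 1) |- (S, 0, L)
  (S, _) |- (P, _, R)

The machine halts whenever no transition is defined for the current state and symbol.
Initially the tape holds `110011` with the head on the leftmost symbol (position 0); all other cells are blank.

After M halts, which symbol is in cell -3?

0

state=P head=0 tape=___[1]10011   (P,1)→(Q,_,L)
state=Q head=-1 tape=__[_]_10011   (Q,_)→(S,0,L)
state=S head=-2 tape=_[_]0_10011   (S,_)→(P,_,R)
state=P head=-1 tape=__[0]_10011   (P,0)→(P,1,R)
state=P head=0 tape=__1[_]10011   (P,_)→(Q,0,L)
state=Q head=-1 tape=__[1]010011   (Q,1)→(R,0,L)
state=R head=-2 tape=_[_]0010011   (R,_)→(P,0,R)
state=P head=-1 tape=_0[0]010011   (P,0)→(P,1,R)
state=P head=0 tape=_01[0]10011   (P,0)→(P,1,R)
state=P head=1 tape=_011[1]0011   (P,1)→(Q,_,L)
state=Q head=0 tape=_01[1]_0011   (Q,1)→(R,0,L)
state=R head=-1 tape=_0[1]0_0011   (R,1)→(P,_,L)
state=P head=-2 tape=_[0]_0_0011   (P,0)→(P,1,R)
state=P head=-1 tape=_1[_]0_0011   (P,_)→(Q,0,L)
state=Q head=-2 tape=_[1]00_0011   (Q,1)→(R,0,L)
state=R head=-3 tape=[_]000_0011   (R,_)→(P,0,R)
state=P head=-2 tape=0[0]00_0011   (P,0)→(P,1,R)
state=P head=-1 tape=01[0]0_0011   (P,0)→(P,1,R)
state=P head=0 tape=011[0]_0011   (P,0)→(P,1,R)
state=P head=1 tape=0111[_]0011   (P,_)→(Q,0,L)
state=Q head=0 tape=011[1]00011   (Q,1)→(R,0,L)
state=R head=-1 tape=01[1]000011   (R,1)→(P,_,L)
state=P head=-2 tape=0[1]_000011   (P,1)→(Q,_,L)
state=Q head=-3 tape=[0]__000011
Cell -3 holds 0 when M halts.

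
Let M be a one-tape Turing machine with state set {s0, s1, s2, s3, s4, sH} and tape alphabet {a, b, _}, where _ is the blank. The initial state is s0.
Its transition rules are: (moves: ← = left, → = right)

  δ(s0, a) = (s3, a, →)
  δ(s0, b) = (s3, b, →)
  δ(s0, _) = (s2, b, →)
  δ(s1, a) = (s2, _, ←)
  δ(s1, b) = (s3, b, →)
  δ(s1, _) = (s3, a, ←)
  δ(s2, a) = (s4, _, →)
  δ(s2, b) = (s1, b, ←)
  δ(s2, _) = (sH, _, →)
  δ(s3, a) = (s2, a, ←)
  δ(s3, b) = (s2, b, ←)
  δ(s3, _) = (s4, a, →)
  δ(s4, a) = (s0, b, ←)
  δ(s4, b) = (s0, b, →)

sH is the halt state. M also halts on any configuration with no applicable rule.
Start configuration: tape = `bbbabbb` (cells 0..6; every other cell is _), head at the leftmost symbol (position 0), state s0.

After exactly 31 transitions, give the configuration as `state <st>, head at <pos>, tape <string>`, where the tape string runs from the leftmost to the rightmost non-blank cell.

state s4, head at -3, tape aabbbbbabbb

state=s0 head=0 tape=____[b]bbabbb   (s0,b)→(s3,b,→)
state=s3 head=1 tape=____b[b]babbb   (s3,b)→(s2,b,←)
state=s2 head=0 tape=____[b]bbabbb   (s2,b)→(s1,b,←)
state=s1 head=-1 tape=___[_]bbbabbb   (s1,_)→(s3,a,←)
state=s3 head=-2 tape=__[_]abbbabbb   (s3,_)→(s4,a,→)
state=s4 head=-1 tape=__a[a]bbbabbb   (s4,a)→(s0,b,←)
state=s0 head=-2 tape=__[a]bbbbabbb   (s0,a)→(s3,a,→)
state=s3 head=-1 tape=__a[b]bbbabbb   (s3,b)→(s2,b,←)
state=s2 head=-2 tape=__[a]bbbbabbb   (s2,a)→(s4,_,→)
state=s4 head=-1 tape=___[b]bbbabbb   (s4,b)→(s0,b,→)
state=s0 head=0 tape=___b[b]bbabbb   (s0,b)→(s3,b,→)
state=s3 head=1 tape=___bb[b]babbb   (s3,b)→(s2,b,←)
state=s2 head=0 tape=___b[b]bbabbb   (s2,b)→(s1,b,←)
state=s1 head=-1 tape=___[b]bbbabbb   (s1,b)→(s3,b,→)
state=s3 head=0 tape=___b[b]bbabbb   (s3,b)→(s2,b,←)
state=s2 head=-1 tape=___[b]bbbabbb   (s2,b)→(s1,b,←)
state=s1 head=-2 tape=__[_]bbbbabbb   (s1,_)→(s3,a,←)
state=s3 head=-3 tape=_[_]abbbbabbb   (s3,_)→(s4,a,→)
state=s4 head=-2 tape=_a[a]bbbbabbb   (s4,a)→(s0,b,←)
state=s0 head=-3 tape=_[a]bbbbbabbb   (s0,a)→(s3,a,→)
state=s3 head=-2 tape=_a[b]bbbbabbb   (s3,b)→(s2,b,←)
state=s2 head=-3 tape=_[a]bbbbbabbb   (s2,a)→(s4,_,→)
state=s4 head=-2 tape=__[b]bbbbabbb   (s4,b)→(s0,b,→)
state=s0 head=-1 tape=__b[b]bbbabbb   (s0,b)→(s3,b,→)
state=s3 head=0 tape=__bb[b]bbabbb   (s3,b)→(s2,b,←)
state=s2 head=-1 tape=__b[b]bbbabbb   (s2,b)→(s1,b,←)
state=s1 head=-2 tape=__[b]bbbbabbb   (s1,b)→(s3,b,→)
state=s3 head=-1 tape=__b[b]bbbabbb   (s3,b)→(s2,b,←)
state=s2 head=-2 tape=__[b]bbbbabbb   (s2,b)→(s1,b,←)
state=s1 head=-3 tape=_[_]bbbbbabbb   (s1,_)→(s3,a,←)
state=s3 head=-4 tape=[_]abbbbbabbb   (s3,_)→(s4,a,→)
state=s4 head=-3 tape=a[a]bbbbbabbb
After 31 steps: state s4, head at -3, tape aabbbbbabbb.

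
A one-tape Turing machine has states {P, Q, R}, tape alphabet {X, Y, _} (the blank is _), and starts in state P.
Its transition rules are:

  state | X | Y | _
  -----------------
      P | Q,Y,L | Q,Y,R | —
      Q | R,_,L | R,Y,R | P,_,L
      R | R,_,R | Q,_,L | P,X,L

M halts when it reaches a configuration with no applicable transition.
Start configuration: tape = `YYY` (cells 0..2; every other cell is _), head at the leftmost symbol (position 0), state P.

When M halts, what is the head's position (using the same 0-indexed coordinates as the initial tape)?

-2

state=P head=0 tape=__[Y]YY   (P,Y)→(Q,Y,R)
state=Q head=1 tape=__Y[Y]Y   (Q,Y)→(R,Y,R)
state=R head=2 tape=__YY[Y]   (R,Y)→(Q,_,L)
state=Q head=1 tape=__Y[Y]_   (Q,Y)→(R,Y,R)
state=R head=2 tape=__YY[_]   (R,_)→(P,X,L)
state=P head=1 tape=__Y[Y]X   (P,Y)→(Q,Y,R)
state=Q head=2 tape=__YY[X]   (Q,X)→(R,_,L)
state=R head=1 tape=__Y[Y]_   (R,Y)→(Q,_,L)
state=Q head=0 tape=__[Y]__   (Q,Y)→(R,Y,R)
state=R head=1 tape=__Y[_]_   (R,_)→(P,X,L)
state=P head=0 tape=__[Y]X_   (P,Y)→(Q,Y,R)
state=Q head=1 tape=__Y[X]_   (Q,X)→(R,_,L)
state=R head=0 tape=__[Y]__   (R,Y)→(Q,_,L)
state=Q head=-1 tape=_[_]___   (Q,_)→(P,_,L)
state=P head=-2 tape=[_]____
At halt the head is at cell -2.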